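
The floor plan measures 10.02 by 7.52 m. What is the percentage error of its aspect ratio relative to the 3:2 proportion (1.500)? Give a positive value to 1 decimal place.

Ratio = 10.02 / 7.52 ≈ 1.3324.
Ideal 3:2 = 1.5000. |1.3324 − 1.5000| / 1.5000 ≈ 11.17% → 11.2%.

11.2%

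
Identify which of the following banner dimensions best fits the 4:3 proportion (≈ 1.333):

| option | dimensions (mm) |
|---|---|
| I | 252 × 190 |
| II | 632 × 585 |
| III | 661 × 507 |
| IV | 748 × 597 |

I

Ratios (long/short): I ≈ 1.326; II ≈ 1.080; III ≈ 1.304; IV ≈ 1.253.
4:3 ≈ 1.333; option I is nearest (Δ 0.007).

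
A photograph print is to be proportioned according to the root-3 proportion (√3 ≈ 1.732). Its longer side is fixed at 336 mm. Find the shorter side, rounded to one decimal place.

194.0 mm

root-3 ≈ 1.73205.
Shorter side = 336 ÷ 1.73205 ≈ 193.990 → 194.0 mm.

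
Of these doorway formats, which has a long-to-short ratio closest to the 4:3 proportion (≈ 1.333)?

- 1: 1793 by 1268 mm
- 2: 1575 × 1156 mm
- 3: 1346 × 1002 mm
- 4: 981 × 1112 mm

Target 4:3 ≈ 1.333.
1: 1.414 (Δ0.081)  2: 1.362 (Δ0.029)  3: 1.343 (Δ0.010)  4: 1.134 (Δ0.199)

3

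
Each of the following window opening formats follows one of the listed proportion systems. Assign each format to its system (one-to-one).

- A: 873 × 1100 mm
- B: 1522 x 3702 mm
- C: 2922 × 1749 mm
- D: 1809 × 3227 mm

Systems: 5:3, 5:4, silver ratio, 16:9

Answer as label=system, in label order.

A=5:4, B=silver ratio, C=5:3, D=16:9

Ratios: A ≈ 1.260; B ≈ 2.432; C ≈ 1.671; D ≈ 1.784.
Targets: 5:3 ≈ 1.667; 5:4 ≈ 1.250; silver ratio ≈ 2.414; 16:9 ≈ 1.778.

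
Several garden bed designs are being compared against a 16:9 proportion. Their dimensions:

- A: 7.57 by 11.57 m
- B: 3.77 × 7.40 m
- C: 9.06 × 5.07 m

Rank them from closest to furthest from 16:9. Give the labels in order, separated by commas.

Ratios: A = 11.57 / 7.57 ≈ 1.528; B = 7.40 / 3.77 ≈ 1.963; C = 9.06 / 5.07 ≈ 1.787.
|Δ from 1.778|: A 0.250; B 0.185; C 0.009.

C, B, A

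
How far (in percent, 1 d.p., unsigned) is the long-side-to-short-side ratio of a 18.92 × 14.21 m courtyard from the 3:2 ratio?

Ratio = 18.92 / 14.21 ≈ 1.3315.
Ideal 3:2 = 1.5000. |1.3315 − 1.5000| / 1.5000 ≈ 11.23% → 11.2%.

11.2%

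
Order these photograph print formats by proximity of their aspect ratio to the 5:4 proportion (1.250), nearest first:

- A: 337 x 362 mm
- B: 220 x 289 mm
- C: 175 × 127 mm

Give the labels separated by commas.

A: 362/337 ≈ 1.074 → |1.074 − 1.250| = 0.176
B: 289/220 ≈ 1.314 → |1.314 − 1.250| = 0.064
C: 175/127 ≈ 1.378 → |1.378 − 1.250| = 0.128

B, C, A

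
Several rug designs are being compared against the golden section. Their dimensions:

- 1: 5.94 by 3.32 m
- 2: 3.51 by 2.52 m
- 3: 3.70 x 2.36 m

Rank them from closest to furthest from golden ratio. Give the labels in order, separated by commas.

3, 1, 2

Ratios: 1 = 5.94 / 3.32 ≈ 1.789; 2 = 3.51 / 2.52 ≈ 1.393; 3 = 3.70 / 2.36 ≈ 1.568.
|Δ from 1.618|: 1 0.171; 2 0.225; 3 0.050.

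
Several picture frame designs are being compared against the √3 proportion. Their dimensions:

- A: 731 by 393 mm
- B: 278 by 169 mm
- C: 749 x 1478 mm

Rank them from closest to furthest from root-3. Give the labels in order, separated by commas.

A: 731/393 ≈ 1.860 → |1.860 − 1.732| = 0.128
B: 278/169 ≈ 1.645 → |1.645 − 1.732| = 0.087
C: 1478/749 ≈ 1.973 → |1.973 − 1.732| = 0.241

B, A, C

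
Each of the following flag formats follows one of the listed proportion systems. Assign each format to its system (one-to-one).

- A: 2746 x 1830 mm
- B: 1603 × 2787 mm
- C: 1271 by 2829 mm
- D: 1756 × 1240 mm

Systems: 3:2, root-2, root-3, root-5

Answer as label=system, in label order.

Ratios: A ≈ 1.501; B ≈ 1.739; C ≈ 2.226; D ≈ 1.416.
Targets: 3:2 ≈ 1.500; root-2 ≈ 1.414; root-3 ≈ 1.732; root-5 ≈ 2.236.

A=3:2, B=root-3, C=root-5, D=root-2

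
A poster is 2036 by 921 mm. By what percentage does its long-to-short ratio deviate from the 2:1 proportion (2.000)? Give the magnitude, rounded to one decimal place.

10.5%

Ratio = 2036 / 921 ≈ 2.2106.
Ideal 2:1 = 2.0000. |2.2106 − 2.0000| / 2.0000 ≈ 10.53% → 10.5%.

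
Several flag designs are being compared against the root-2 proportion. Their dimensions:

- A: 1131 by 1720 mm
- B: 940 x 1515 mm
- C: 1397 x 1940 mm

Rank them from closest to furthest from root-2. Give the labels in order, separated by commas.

C, A, B

A: 1720/1131 ≈ 1.521 → |1.521 − 1.414| = 0.107
B: 1515/940 ≈ 1.612 → |1.612 − 1.414| = 0.198
C: 1940/1397 ≈ 1.389 → |1.389 − 1.414| = 0.025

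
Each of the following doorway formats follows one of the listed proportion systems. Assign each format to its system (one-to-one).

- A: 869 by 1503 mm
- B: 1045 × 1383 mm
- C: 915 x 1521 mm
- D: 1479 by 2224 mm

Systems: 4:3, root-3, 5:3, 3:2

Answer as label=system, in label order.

A=root-3, B=4:3, C=5:3, D=3:2

Ratios: A ≈ 1.730; B ≈ 1.323; C ≈ 1.662; D ≈ 1.504.
Targets: 4:3 ≈ 1.333; root-3 ≈ 1.732; 5:3 ≈ 1.667; 3:2 ≈ 1.500.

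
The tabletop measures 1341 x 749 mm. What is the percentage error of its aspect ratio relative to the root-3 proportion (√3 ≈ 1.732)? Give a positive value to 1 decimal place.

Ratio = 1341 / 749 ≈ 1.7904.
Ideal root-3 ≈ 1.7321. |1.7904 − 1.7321| / 1.7321 ≈ 3.37% → 3.4%.

3.4%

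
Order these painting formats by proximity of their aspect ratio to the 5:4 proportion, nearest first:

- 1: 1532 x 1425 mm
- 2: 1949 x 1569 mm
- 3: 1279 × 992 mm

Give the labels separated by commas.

2, 3, 1

Ratios: 1 = 1532 / 1425 ≈ 1.075; 2 = 1949 / 1569 ≈ 1.242; 3 = 1279 / 992 ≈ 1.289.
|Δ from 1.250|: 1 0.175; 2 0.008; 3 0.039.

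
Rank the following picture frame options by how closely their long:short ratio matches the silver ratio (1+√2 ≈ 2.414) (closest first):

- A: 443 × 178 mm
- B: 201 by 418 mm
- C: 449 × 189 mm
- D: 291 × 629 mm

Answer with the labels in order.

C, A, D, B

Ratios: A = 443 / 178 ≈ 2.489; B = 418 / 201 ≈ 2.080; C = 449 / 189 ≈ 2.376; D = 629 / 291 ≈ 2.162.
|Δ from 2.414|: A 0.075; B 0.334; C 0.038; D 0.252.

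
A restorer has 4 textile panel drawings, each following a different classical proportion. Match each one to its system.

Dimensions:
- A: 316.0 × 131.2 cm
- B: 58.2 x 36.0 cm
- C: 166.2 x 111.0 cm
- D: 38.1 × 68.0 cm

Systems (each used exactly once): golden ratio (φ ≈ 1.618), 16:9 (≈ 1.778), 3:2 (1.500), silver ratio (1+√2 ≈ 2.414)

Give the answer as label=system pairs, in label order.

Ratios: A ≈ 2.409; B ≈ 1.617; C ≈ 1.497; D ≈ 1.785.
Targets: golden ratio ≈ 1.618; 16:9 ≈ 1.778; 3:2 ≈ 1.500; silver ratio ≈ 2.414.

A=silver ratio, B=golden ratio, C=3:2, D=16:9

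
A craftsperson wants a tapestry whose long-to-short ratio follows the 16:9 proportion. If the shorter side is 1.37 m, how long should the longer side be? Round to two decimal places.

16:9 ≈ 1.77778.
Longer side = 1.37 × 1.77778 ≈ 2.4356 → 2.44 m.

2.44 m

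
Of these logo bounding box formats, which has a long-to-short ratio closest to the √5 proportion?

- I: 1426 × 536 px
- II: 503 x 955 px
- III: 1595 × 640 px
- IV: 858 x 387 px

Target root-5 ≈ 2.236.
I: 2.660 (Δ0.424)  II: 1.899 (Δ0.337)  III: 2.492 (Δ0.256)  IV: 2.217 (Δ0.019)

IV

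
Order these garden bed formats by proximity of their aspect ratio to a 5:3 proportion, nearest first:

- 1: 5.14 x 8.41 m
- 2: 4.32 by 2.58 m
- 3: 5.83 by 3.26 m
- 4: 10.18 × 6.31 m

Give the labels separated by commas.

2, 1, 4, 3

1: 8.41/5.14 ≈ 1.636 → |1.636 − 1.667| = 0.031
2: 4.32/2.58 ≈ 1.674 → |1.674 − 1.667| = 0.007
3: 5.83/3.26 ≈ 1.788 → |1.788 − 1.667| = 0.121
4: 10.18/6.31 ≈ 1.613 → |1.613 − 1.667| = 0.054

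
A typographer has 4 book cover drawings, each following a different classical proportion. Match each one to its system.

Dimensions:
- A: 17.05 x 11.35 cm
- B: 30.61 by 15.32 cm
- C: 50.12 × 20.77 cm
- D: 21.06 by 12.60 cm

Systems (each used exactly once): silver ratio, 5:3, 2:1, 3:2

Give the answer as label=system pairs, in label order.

A=3:2, B=2:1, C=silver ratio, D=5:3

A = 17.05/11.35 ≈ 1.502 → 3:2 (1.500)
B = 30.61/15.32 ≈ 1.998 → 2:1 (2.000)
C = 50.12/20.77 ≈ 2.413 → silver ratio (2.414)
D = 21.06/12.60 ≈ 1.671 → 5:3 (1.667)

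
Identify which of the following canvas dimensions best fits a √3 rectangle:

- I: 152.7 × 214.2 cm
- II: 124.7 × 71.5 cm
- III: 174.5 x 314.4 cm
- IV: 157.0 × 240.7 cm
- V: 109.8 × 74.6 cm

Ratios (long/short): I ≈ 1.403; II ≈ 1.744; III ≈ 1.802; IV ≈ 1.533; V ≈ 1.472.
root-3 ≈ 1.732; option II is nearest (Δ 0.012).

II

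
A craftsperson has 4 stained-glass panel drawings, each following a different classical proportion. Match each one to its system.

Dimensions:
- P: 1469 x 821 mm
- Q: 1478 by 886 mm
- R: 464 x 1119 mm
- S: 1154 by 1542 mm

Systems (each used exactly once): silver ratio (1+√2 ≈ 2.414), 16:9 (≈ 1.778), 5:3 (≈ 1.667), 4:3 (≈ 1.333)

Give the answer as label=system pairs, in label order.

P=16:9, Q=5:3, R=silver ratio, S=4:3

Ratios: P ≈ 1.789; Q ≈ 1.668; R ≈ 2.412; S ≈ 1.336.
Targets: silver ratio ≈ 2.414; 16:9 ≈ 1.778; 5:3 ≈ 1.667; 4:3 ≈ 1.333.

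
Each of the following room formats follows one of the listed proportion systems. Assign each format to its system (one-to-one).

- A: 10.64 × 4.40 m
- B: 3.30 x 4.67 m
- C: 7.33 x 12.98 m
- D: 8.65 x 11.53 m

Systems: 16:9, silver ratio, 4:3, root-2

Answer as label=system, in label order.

A=silver ratio, B=root-2, C=16:9, D=4:3

A = 10.64/4.40 ≈ 2.418 → silver ratio (2.414)
B = 4.67/3.30 ≈ 1.415 → root-2 (1.414)
C = 12.98/7.33 ≈ 1.771 → 16:9 (1.778)
D = 11.53/8.65 ≈ 1.333 → 4:3 (1.333)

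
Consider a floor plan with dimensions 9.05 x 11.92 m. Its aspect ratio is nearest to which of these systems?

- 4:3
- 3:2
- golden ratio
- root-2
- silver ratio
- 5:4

4:3

11.92/9.05 ≈ 1.317. Nearest candidates are 4:3 (1.333, off by 0.016) and 5:4 (1.250, off by 0.067).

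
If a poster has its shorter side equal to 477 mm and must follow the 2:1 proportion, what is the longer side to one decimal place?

2:1 = 2.00000.
Longer side = 477 × 2.00000 ≈ 954.000 → 954.0 mm.

954.0 mm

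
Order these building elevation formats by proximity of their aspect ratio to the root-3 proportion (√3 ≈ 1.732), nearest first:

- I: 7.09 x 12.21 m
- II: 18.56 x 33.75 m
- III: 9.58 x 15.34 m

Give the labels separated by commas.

I, II, III

Ratios: I = 12.21 / 7.09 ≈ 1.722; II = 33.75 / 18.56 ≈ 1.818; III = 15.34 / 9.58 ≈ 1.601.
|Δ from 1.732|: I 0.010; II 0.086; III 0.131.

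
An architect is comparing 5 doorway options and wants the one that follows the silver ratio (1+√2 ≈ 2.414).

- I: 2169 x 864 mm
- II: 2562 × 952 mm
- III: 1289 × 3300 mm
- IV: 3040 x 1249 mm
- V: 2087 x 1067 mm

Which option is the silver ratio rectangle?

IV

Target silver ratio ≈ 2.414.
I: 2.510 (Δ0.096)  II: 2.691 (Δ0.277)  III: 2.560 (Δ0.146)  IV: 2.434 (Δ0.020)  V: 1.956 (Δ0.458)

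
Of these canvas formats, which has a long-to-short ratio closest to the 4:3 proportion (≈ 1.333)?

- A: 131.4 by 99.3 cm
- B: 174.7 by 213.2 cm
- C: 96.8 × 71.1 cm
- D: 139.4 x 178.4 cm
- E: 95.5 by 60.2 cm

Ratios (long/short): A ≈ 1.323; B ≈ 1.220; C ≈ 1.361; D ≈ 1.280; E ≈ 1.586.
4:3 ≈ 1.333; option A is nearest (Δ 0.010).

A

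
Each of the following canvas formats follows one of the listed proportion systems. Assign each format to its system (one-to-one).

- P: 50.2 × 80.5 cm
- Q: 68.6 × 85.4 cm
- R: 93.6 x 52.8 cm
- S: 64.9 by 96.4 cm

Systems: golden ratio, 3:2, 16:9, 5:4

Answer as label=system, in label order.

P = 80.5/50.2 ≈ 1.604 → golden ratio (1.618)
Q = 85.4/68.6 ≈ 1.245 → 5:4 (1.250)
R = 93.6/52.8 ≈ 1.773 → 16:9 (1.778)
S = 96.4/64.9 ≈ 1.485 → 3:2 (1.500)

P=golden ratio, Q=5:4, R=16:9, S=3:2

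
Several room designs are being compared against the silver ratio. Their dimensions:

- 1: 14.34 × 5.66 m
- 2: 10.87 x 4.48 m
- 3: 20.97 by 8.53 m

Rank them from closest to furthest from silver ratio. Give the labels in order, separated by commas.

Ratios: 1 = 14.34 / 5.66 ≈ 2.534; 2 = 10.87 / 4.48 ≈ 2.426; 3 = 20.97 / 8.53 ≈ 2.458.
|Δ from 2.414|: 1 0.120; 2 0.012; 3 0.044.

2, 3, 1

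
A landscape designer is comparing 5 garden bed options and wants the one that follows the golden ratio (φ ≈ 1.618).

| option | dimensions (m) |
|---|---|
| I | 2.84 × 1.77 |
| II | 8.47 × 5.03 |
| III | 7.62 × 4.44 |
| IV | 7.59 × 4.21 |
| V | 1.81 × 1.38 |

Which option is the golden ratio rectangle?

I

Target golden ratio ≈ 1.618.
I: 1.605 (Δ0.013)  II: 1.684 (Δ0.066)  III: 1.716 (Δ0.098)  IV: 1.803 (Δ0.185)  V: 1.312 (Δ0.306)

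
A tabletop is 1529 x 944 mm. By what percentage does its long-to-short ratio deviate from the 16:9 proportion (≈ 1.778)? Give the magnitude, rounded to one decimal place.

8.9%

Ratio = 1529 / 944 ≈ 1.6197.
Ideal 16:9 ≈ 1.7778. |1.6197 − 1.7778| / 1.7778 ≈ 8.89% → 8.9%.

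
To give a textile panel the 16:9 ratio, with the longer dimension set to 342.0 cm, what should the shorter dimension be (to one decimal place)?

16:9 ≈ 1.77778.
Shorter side = 342.0 ÷ 1.77778 ≈ 192.375 → 192.4 cm.

192.4 cm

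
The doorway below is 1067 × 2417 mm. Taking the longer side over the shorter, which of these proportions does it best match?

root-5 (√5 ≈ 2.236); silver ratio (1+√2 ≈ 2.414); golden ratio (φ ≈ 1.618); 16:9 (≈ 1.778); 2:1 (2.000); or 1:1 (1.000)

2417/1067 ≈ 2.265. Nearest candidates are root-5 (2.236, off by 0.029) and silver ratio (2.414, off by 0.149).

root-5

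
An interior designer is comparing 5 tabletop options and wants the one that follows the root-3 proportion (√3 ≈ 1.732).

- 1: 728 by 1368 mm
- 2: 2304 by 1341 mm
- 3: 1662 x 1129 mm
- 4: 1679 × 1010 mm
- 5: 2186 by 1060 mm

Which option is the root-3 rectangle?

2

Target root-3 ≈ 1.732.
1: 1.879 (Δ0.147)  2: 1.718 (Δ0.014)  3: 1.472 (Δ0.260)  4: 1.662 (Δ0.070)  5: 2.062 (Δ0.330)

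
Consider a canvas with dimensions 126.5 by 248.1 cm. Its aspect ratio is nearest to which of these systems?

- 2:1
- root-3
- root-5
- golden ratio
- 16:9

2:1

248.1/126.5 ≈ 1.961. Nearest candidates are 2:1 (2.000, off by 0.039) and 16:9 (1.778, off by 0.183).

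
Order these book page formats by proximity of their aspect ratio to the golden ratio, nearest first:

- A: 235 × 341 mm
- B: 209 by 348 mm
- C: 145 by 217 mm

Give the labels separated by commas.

Ratios: A = 341 / 235 ≈ 1.451; B = 348 / 209 ≈ 1.665; C = 217 / 145 ≈ 1.497.
|Δ from 1.618|: A 0.167; B 0.047; C 0.121.

B, C, A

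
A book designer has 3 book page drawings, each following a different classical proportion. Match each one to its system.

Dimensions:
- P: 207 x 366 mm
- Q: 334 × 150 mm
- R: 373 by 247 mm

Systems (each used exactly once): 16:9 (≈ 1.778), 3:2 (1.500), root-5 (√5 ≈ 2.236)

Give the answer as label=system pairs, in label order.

P=16:9, Q=root-5, R=3:2

Ratios: P ≈ 1.768; Q ≈ 2.227; R ≈ 1.510.
Targets: 16:9 ≈ 1.778; 3:2 ≈ 1.500; root-5 ≈ 2.236.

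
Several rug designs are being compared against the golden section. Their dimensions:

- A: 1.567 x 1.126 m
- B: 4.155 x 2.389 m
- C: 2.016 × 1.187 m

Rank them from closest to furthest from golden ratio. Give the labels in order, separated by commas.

C, B, A

A: 1.567/1.126 ≈ 1.392 → |1.392 − 1.618| = 0.226
B: 4.155/2.389 ≈ 1.739 → |1.739 − 1.618| = 0.121
C: 2.016/1.187 ≈ 1.698 → |1.698 − 1.618| = 0.080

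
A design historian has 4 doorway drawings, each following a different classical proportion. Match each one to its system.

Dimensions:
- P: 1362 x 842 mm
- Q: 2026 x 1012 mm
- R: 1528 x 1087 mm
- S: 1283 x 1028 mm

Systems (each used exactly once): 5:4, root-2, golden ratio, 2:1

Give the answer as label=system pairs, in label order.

Ratios: P ≈ 1.618; Q ≈ 2.002; R ≈ 1.406; S ≈ 1.248.
Targets: 5:4 ≈ 1.250; root-2 ≈ 1.414; golden ratio ≈ 1.618; 2:1 ≈ 2.000.

P=golden ratio, Q=2:1, R=root-2, S=5:4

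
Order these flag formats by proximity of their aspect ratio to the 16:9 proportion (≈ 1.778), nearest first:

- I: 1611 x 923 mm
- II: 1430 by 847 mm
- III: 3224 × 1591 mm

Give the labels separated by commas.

I, II, III

Ratios: I = 1611 / 923 ≈ 1.745; II = 1430 / 847 ≈ 1.688; III = 3224 / 1591 ≈ 2.026.
|Δ from 1.778|: I 0.033; II 0.090; III 0.248.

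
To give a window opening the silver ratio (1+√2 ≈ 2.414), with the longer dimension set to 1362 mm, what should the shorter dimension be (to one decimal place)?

silver ratio ≈ 2.41421.
Shorter side = 1362 ÷ 2.41421 ≈ 564.160 → 564.2 mm.

564.2 mm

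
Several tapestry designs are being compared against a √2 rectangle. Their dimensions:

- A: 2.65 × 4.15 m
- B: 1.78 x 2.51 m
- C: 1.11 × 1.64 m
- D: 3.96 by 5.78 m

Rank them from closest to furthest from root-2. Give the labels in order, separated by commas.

A: 4.15/2.65 ≈ 1.566 → |1.566 − 1.414| = 0.152
B: 2.51/1.78 ≈ 1.410 → |1.410 − 1.414| = 0.004
C: 1.64/1.11 ≈ 1.477 → |1.477 − 1.414| = 0.063
D: 5.78/3.96 ≈ 1.460 → |1.460 − 1.414| = 0.046

B, D, C, A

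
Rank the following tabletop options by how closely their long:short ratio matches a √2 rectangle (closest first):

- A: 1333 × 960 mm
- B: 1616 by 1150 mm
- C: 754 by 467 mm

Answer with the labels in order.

B, A, C

A: 1333/960 ≈ 1.389 → |1.389 − 1.414| = 0.025
B: 1616/1150 ≈ 1.405 → |1.405 − 1.414| = 0.009
C: 754/467 ≈ 1.615 → |1.615 − 1.414| = 0.201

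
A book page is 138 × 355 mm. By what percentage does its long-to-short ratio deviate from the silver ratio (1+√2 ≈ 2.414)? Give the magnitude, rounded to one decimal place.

Ratio = 355 / 138 ≈ 2.5725.
Ideal silver ratio ≈ 2.4142. |2.5725 − 2.4142| / 2.4142 ≈ 6.56% → 6.6%.

6.6%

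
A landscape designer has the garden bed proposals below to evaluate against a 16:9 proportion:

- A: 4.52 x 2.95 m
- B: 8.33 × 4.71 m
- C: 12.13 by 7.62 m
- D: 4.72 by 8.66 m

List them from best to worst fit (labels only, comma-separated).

A: 4.52/2.95 ≈ 1.532 → |1.532 − 1.778| = 0.246
B: 8.33/4.71 ≈ 1.769 → |1.769 − 1.778| = 0.009
C: 12.13/7.62 ≈ 1.592 → |1.592 − 1.778| = 0.186
D: 8.66/4.72 ≈ 1.835 → |1.835 − 1.778| = 0.057

B, D, C, A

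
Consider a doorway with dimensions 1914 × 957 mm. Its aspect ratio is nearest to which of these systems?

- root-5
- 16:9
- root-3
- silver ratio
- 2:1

2:1

1914/957 ≈ 2.000. Nearest candidates are 2:1 (2.000, off by 0.000) and 16:9 (1.778, off by 0.222).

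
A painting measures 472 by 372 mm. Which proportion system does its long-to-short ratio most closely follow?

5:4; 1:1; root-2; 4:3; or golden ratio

5:4

472/372 ≈ 1.269. Nearest candidates are 5:4 (1.250, off by 0.019) and 4:3 (1.333, off by 0.064).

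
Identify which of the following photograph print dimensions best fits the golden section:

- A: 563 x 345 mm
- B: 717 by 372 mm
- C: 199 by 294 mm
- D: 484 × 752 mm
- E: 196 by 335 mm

Target golden ratio ≈ 1.618.
A: 1.632 (Δ0.014)  B: 1.927 (Δ0.309)  C: 1.477 (Δ0.141)  D: 1.554 (Δ0.064)  E: 1.709 (Δ0.091)

A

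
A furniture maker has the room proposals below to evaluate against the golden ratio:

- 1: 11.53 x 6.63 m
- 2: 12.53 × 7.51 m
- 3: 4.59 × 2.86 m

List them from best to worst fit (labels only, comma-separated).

3, 2, 1

Ratios: 1 = 11.53 / 6.63 ≈ 1.739; 2 = 12.53 / 7.51 ≈ 1.668; 3 = 4.59 / 2.86 ≈ 1.605.
|Δ from 1.618|: 1 0.121; 2 0.050; 3 0.013.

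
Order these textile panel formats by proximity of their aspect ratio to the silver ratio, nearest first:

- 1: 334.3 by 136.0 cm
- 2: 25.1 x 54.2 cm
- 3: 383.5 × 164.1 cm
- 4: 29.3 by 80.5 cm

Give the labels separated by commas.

1, 3, 2, 4

Ratios: 1 = 334.3 / 136.0 ≈ 2.458; 2 = 54.2 / 25.1 ≈ 2.159; 3 = 383.5 / 164.1 ≈ 2.337; 4 = 80.5 / 29.3 ≈ 2.747.
|Δ from 2.414|: 1 0.044; 2 0.255; 3 0.077; 4 0.333.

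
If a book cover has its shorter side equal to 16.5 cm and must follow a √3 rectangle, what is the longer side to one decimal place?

root-3 ≈ 1.73205.
Longer side = 16.5 × 1.73205 ≈ 28.579 → 28.6 cm.

28.6 cm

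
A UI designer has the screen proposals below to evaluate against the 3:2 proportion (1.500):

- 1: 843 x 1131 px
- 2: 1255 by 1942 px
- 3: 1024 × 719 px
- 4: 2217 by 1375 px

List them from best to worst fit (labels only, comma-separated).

1: 1131/843 ≈ 1.342 → |1.342 − 1.500| = 0.158
2: 1942/1255 ≈ 1.547 → |1.547 − 1.500| = 0.047
3: 1024/719 ≈ 1.424 → |1.424 − 1.500| = 0.076
4: 2217/1375 ≈ 1.612 → |1.612 − 1.500| = 0.112

2, 3, 4, 1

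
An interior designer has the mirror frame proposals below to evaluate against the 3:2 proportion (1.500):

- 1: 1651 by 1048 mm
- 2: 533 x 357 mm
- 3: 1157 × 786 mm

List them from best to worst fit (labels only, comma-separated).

Ratios: 1 = 1651 / 1048 ≈ 1.575; 2 = 533 / 357 ≈ 1.493; 3 = 1157 / 786 ≈ 1.472.
|Δ from 1.500|: 1 0.075; 2 0.007; 3 0.028.

2, 3, 1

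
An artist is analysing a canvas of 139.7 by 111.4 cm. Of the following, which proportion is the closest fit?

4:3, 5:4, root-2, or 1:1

5:4

Ratio = 139.7 / 111.4 ≈ 1.254.
Distances: 4:3 1.333 (Δ 0.079); 5:4 1.250 (Δ 0.004); root-2 1.414 (Δ 0.160); 1:1 1.000 (Δ 0.254).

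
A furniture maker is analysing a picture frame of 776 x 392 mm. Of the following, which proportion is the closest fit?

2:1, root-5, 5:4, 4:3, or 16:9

2:1

Ratio = 776 / 392 ≈ 1.980.
Distances: 2:1 2.000 (Δ 0.020); root-5 2.236 (Δ 0.256); 5:4 1.250 (Δ 0.730); 4:3 1.333 (Δ 0.647); 16:9 1.778 (Δ 0.202).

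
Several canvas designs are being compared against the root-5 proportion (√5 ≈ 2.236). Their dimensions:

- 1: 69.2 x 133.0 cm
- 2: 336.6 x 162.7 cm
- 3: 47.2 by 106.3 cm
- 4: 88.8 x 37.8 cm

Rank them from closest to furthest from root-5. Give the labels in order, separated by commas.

3, 4, 2, 1

1: 133.0/69.2 ≈ 1.922 → |1.922 − 2.236| = 0.314
2: 336.6/162.7 ≈ 2.069 → |2.069 − 2.236| = 0.167
3: 106.3/47.2 ≈ 2.252 → |2.252 − 2.236| = 0.016
4: 88.8/37.8 ≈ 2.349 → |2.349 − 2.236| = 0.113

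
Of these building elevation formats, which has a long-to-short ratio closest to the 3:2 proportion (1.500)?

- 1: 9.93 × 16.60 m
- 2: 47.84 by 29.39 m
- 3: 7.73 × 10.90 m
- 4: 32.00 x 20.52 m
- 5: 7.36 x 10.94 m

Ratios (long/short): 1 ≈ 1.672; 2 ≈ 1.628; 3 ≈ 1.410; 4 ≈ 1.559; 5 ≈ 1.486.
3:2 ≈ 1.500; option 5 is nearest (Δ 0.014).

5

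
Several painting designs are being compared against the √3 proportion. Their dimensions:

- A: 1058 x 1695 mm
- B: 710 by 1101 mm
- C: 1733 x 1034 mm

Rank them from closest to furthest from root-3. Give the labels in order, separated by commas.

Ratios: A = 1695 / 1058 ≈ 1.602; B = 1101 / 710 ≈ 1.551; C = 1733 / 1034 ≈ 1.676.
|Δ from 1.732|: A 0.130; B 0.181; C 0.056.

C, A, B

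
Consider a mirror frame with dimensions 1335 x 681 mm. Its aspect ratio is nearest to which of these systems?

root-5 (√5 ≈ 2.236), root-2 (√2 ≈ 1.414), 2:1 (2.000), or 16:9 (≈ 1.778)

1335/681 ≈ 1.960. Nearest candidates are 2:1 (2.000, off by 0.040) and 16:9 (1.778, off by 0.182).

2:1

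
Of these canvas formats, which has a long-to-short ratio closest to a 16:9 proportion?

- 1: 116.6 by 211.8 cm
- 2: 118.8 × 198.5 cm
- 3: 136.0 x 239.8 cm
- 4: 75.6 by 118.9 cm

3

Target 16:9 ≈ 1.778.
1: 1.816 (Δ0.038)  2: 1.671 (Δ0.107)  3: 1.763 (Δ0.015)  4: 1.573 (Δ0.205)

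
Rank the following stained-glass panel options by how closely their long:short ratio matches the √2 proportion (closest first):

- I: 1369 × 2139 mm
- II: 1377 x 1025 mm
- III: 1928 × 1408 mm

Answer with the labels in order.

Ratios: I = 2139 / 1369 ≈ 1.562; II = 1377 / 1025 ≈ 1.343; III = 1928 / 1408 ≈ 1.369.
|Δ from 1.414|: I 0.148; II 0.071; III 0.045.

III, II, I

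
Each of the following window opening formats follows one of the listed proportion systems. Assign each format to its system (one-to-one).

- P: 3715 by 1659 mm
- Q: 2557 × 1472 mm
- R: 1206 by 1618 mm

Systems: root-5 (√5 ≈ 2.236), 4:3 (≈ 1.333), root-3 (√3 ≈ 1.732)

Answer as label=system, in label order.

P = 3715/1659 ≈ 2.239 → root-5 (2.236)
Q = 2557/1472 ≈ 1.737 → root-3 (1.732)
R = 1618/1206 ≈ 1.342 → 4:3 (1.333)

P=root-5, Q=root-3, R=4:3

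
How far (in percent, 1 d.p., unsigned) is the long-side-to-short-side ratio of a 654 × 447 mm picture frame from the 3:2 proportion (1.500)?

Ratio = 654 / 447 ≈ 1.4631.
Ideal 3:2 = 1.5000. |1.4631 − 1.5000| / 1.5000 ≈ 2.46% → 2.5%.

2.5%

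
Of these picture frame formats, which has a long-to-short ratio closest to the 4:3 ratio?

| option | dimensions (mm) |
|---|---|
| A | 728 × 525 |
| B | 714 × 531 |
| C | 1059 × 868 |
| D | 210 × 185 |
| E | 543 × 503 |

B

Target 4:3 ≈ 1.333.
A: 1.387 (Δ0.054)  B: 1.345 (Δ0.012)  C: 1.220 (Δ0.113)  D: 1.135 (Δ0.198)  E: 1.080 (Δ0.253)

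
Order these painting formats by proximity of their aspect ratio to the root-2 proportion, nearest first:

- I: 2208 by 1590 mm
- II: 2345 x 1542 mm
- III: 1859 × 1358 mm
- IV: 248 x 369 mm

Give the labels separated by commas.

Ratios: I = 2208 / 1590 ≈ 1.389; II = 2345 / 1542 ≈ 1.521; III = 1859 / 1358 ≈ 1.369; IV = 369 / 248 ≈ 1.488.
|Δ from 1.414|: I 0.025; II 0.107; III 0.045; IV 0.074.

I, III, IV, II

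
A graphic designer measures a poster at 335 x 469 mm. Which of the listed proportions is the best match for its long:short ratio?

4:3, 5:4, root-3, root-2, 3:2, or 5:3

root-2

469/335 ≈ 1.400. Nearest candidates are root-2 (1.414, off by 0.014) and 4:3 (1.333, off by 0.067).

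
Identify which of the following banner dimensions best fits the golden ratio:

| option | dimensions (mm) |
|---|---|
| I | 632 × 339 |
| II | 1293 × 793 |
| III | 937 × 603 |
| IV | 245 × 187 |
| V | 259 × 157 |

II

Target golden ratio ≈ 1.618.
I: 1.864 (Δ0.246)  II: 1.631 (Δ0.013)  III: 1.554 (Δ0.064)  IV: 1.310 (Δ0.308)  V: 1.650 (Δ0.032)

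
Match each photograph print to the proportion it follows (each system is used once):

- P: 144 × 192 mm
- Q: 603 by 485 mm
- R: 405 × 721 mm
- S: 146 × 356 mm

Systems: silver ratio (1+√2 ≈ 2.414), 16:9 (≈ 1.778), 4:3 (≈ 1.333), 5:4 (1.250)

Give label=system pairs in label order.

Ratios: P ≈ 1.333; Q ≈ 1.243; R ≈ 1.780; S ≈ 2.438.
Targets: silver ratio ≈ 2.414; 16:9 ≈ 1.778; 4:3 ≈ 1.333; 5:4 ≈ 1.250.

P=4:3, Q=5:4, R=16:9, S=silver ratio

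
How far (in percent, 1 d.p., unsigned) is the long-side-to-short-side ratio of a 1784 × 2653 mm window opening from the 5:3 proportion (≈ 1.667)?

Ratio = 2653 / 1784 ≈ 1.4871.
Ideal 5:3 ≈ 1.6667. |1.4871 − 1.6667| / 1.6667 ≈ 10.78% → 10.8%.

10.8%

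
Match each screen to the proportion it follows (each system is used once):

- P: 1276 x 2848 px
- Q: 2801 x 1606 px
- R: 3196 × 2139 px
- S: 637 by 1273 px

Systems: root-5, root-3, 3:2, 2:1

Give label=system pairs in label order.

Ratios: P ≈ 2.232; Q ≈ 1.744; R ≈ 1.494; S ≈ 1.998.
Targets: root-5 ≈ 2.236; root-3 ≈ 1.732; 3:2 ≈ 1.500; 2:1 ≈ 2.000.

P=root-5, Q=root-3, R=3:2, S=2:1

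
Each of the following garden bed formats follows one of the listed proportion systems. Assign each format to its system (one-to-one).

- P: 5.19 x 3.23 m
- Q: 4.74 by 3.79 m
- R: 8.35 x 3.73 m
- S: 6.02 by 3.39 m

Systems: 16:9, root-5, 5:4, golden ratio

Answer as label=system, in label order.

P=golden ratio, Q=5:4, R=root-5, S=16:9

Ratios: P ≈ 1.607; Q ≈ 1.251; R ≈ 2.239; S ≈ 1.776.
Targets: 16:9 ≈ 1.778; root-5 ≈ 2.236; 5:4 ≈ 1.250; golden ratio ≈ 1.618.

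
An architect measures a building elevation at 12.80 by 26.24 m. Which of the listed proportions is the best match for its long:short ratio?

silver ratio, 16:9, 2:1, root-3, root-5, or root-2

Ratio = 26.24 / 12.80 ≈ 2.050.
Distances: silver ratio 2.414 (Δ 0.364); 16:9 1.778 (Δ 0.272); 2:1 2.000 (Δ 0.050); root-3 1.732 (Δ 0.318); root-5 2.236 (Δ 0.186); root-2 1.414 (Δ 0.636).

2:1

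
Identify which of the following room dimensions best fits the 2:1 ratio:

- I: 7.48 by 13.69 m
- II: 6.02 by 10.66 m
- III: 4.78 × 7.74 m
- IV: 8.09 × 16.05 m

IV

Target 2:1 ≈ 2.000.
I: 1.830 (Δ0.170)  II: 1.771 (Δ0.229)  III: 1.619 (Δ0.381)  IV: 1.984 (Δ0.016)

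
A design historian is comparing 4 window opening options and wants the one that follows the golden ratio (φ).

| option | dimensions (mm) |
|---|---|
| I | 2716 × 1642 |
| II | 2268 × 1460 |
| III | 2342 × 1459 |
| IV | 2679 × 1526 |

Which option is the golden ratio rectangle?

Target golden ratio ≈ 1.618.
I: 1.654 (Δ0.036)  II: 1.553 (Δ0.065)  III: 1.605 (Δ0.013)  IV: 1.756 (Δ0.138)

III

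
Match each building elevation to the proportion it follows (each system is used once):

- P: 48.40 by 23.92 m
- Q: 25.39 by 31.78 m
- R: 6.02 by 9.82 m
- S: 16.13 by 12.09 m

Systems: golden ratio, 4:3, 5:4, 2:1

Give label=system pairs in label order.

Ratios: P ≈ 2.023; Q ≈ 1.252; R ≈ 1.631; S ≈ 1.334.
Targets: golden ratio ≈ 1.618; 4:3 ≈ 1.333; 5:4 ≈ 1.250; 2:1 ≈ 2.000.

P=2:1, Q=5:4, R=golden ratio, S=4:3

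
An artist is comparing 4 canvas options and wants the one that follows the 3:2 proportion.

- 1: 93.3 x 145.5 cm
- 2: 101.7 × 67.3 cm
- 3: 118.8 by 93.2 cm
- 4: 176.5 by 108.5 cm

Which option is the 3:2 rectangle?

2

Ratios (long/short): 1 ≈ 1.559; 2 ≈ 1.511; 3 ≈ 1.275; 4 ≈ 1.627.
3:2 ≈ 1.500; option 2 is nearest (Δ 0.011).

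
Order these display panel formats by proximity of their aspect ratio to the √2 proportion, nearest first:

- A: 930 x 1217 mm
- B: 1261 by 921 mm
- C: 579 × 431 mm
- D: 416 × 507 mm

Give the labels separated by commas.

B, C, A, D

A: 1217/930 ≈ 1.309 → |1.309 − 1.414| = 0.105
B: 1261/921 ≈ 1.369 → |1.369 − 1.414| = 0.045
C: 579/431 ≈ 1.343 → |1.343 − 1.414| = 0.071
D: 507/416 ≈ 1.219 → |1.219 − 1.414| = 0.195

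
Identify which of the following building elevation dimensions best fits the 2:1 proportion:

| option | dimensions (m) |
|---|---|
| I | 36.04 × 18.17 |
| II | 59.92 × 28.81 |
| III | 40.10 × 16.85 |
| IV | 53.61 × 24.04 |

I

Ratios (long/short): I ≈ 1.983; II ≈ 2.080; III ≈ 2.380; IV ≈ 2.230.
2:1 ≈ 2.000; option I is nearest (Δ 0.017).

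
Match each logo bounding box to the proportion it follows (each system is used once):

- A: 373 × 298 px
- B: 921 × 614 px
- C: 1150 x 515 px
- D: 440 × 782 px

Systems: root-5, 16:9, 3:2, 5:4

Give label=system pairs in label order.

A=5:4, B=3:2, C=root-5, D=16:9

Ratios: A ≈ 1.252; B ≈ 1.500; C ≈ 2.233; D ≈ 1.777.
Targets: root-5 ≈ 2.236; 16:9 ≈ 1.778; 3:2 ≈ 1.500; 5:4 ≈ 1.250.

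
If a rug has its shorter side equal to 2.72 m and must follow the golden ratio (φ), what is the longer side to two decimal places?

golden ratio ≈ 1.61803.
Longer side = 2.72 × 1.61803 ≈ 4.4010 → 4.40 m.

4.40 m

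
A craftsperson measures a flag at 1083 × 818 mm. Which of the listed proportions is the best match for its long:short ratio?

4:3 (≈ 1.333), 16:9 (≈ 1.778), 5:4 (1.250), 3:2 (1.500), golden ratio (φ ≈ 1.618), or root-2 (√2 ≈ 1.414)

4:3

Ratio = 1083 / 818 ≈ 1.324.
Distances: 4:3 1.333 (Δ 0.009); 16:9 1.778 (Δ 0.454); 5:4 1.250 (Δ 0.074); 3:2 1.500 (Δ 0.176); golden ratio 1.618 (Δ 0.294); root-2 1.414 (Δ 0.090).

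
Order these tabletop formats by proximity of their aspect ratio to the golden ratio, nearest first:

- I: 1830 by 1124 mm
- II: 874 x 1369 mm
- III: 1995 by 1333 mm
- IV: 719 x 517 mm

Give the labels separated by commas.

I: 1830/1124 ≈ 1.628 → |1.628 − 1.618| = 0.010
II: 1369/874 ≈ 1.566 → |1.566 − 1.618| = 0.052
III: 1995/1333 ≈ 1.497 → |1.497 − 1.618| = 0.121
IV: 719/517 ≈ 1.391 → |1.391 − 1.618| = 0.227

I, II, III, IV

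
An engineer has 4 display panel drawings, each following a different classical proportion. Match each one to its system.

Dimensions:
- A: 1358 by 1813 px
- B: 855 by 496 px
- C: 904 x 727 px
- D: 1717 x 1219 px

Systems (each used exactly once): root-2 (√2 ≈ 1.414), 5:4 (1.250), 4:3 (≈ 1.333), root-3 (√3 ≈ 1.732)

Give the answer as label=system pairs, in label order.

Ratios: A ≈ 1.335; B ≈ 1.724; C ≈ 1.243; D ≈ 1.409.
Targets: root-2 ≈ 1.414; 5:4 ≈ 1.250; 4:3 ≈ 1.333; root-3 ≈ 1.732.

A=4:3, B=root-3, C=5:4, D=root-2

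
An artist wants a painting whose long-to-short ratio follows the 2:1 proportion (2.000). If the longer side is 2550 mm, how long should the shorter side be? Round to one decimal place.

2:1 = 2.00000.
Shorter side = 2550 ÷ 2.00000 ≈ 1275.000 → 1275.0 mm.

1275.0 mm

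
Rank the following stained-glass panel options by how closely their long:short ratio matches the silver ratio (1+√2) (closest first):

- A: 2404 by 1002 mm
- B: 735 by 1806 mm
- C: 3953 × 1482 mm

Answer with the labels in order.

A, B, C

Ratios: A = 2404 / 1002 ≈ 2.399; B = 1806 / 735 ≈ 2.457; C = 3953 / 1482 ≈ 2.667.
|Δ from 2.414|: A 0.015; B 0.043; C 0.253.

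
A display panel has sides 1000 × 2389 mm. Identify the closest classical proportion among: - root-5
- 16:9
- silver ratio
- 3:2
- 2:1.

silver ratio

Ratio = 2389 / 1000 ≈ 2.389.
Distances: root-5 2.236 (Δ 0.153); 16:9 1.778 (Δ 0.611); silver ratio 2.414 (Δ 0.025); 3:2 1.500 (Δ 0.889); 2:1 2.000 (Δ 0.389).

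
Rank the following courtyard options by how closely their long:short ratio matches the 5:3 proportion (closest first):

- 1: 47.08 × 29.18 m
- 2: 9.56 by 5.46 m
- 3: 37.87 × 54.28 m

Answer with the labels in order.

1, 2, 3

Ratios: 1 = 47.08 / 29.18 ≈ 1.613; 2 = 9.56 / 5.46 ≈ 1.751; 3 = 54.28 / 37.87 ≈ 1.433.
|Δ from 1.667|: 1 0.054; 2 0.084; 3 0.234.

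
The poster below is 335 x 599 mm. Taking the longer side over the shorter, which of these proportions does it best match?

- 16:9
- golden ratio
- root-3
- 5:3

16:9

Ratio = 599 / 335 ≈ 1.788.
Distances: 16:9 1.778 (Δ 0.010); golden ratio 1.618 (Δ 0.170); root-3 1.732 (Δ 0.056); 5:3 1.667 (Δ 0.121).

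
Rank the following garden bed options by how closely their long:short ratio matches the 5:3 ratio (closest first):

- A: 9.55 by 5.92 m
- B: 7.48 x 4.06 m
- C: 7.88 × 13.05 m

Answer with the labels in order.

C, A, B

Ratios: A = 9.55 / 5.92 ≈ 1.613; B = 7.48 / 4.06 ≈ 1.842; C = 13.05 / 7.88 ≈ 1.656.
|Δ from 1.667|: A 0.054; B 0.175; C 0.011.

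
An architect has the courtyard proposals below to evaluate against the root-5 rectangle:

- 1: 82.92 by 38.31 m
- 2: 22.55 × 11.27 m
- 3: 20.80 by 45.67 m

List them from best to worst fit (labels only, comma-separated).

3, 1, 2

Ratios: 1 = 82.92 / 38.31 ≈ 2.164; 2 = 22.55 / 11.27 ≈ 2.001; 3 = 45.67 / 20.80 ≈ 2.196.
|Δ from 2.236|: 1 0.072; 2 0.235; 3 0.040.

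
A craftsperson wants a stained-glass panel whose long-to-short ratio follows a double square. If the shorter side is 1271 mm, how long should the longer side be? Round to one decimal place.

2:1 = 2.00000.
Longer side = 1271 × 2.00000 ≈ 2542.000 → 2542.0 mm.

2542.0 mm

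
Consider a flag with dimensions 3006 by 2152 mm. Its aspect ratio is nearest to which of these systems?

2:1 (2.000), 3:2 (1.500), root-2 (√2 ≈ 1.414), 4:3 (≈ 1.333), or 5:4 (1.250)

root-2

3006/2152 ≈ 1.397. Nearest candidates are root-2 (1.414, off by 0.017) and 4:3 (1.333, off by 0.064).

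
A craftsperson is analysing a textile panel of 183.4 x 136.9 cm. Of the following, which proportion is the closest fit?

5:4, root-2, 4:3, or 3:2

183.4/136.9 ≈ 1.340. Nearest candidates are 4:3 (1.333, off by 0.007) and root-2 (1.414, off by 0.074).

4:3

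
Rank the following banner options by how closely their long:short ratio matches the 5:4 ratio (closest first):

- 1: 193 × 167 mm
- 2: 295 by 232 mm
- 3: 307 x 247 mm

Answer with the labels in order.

3, 2, 1

1: 193/167 ≈ 1.156 → |1.156 − 1.250| = 0.094
2: 295/232 ≈ 1.272 → |1.272 − 1.250| = 0.022
3: 307/247 ≈ 1.243 → |1.243 − 1.250| = 0.007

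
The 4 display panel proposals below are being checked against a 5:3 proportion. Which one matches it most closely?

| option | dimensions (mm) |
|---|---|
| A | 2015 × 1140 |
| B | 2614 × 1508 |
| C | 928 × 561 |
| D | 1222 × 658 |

C

Ratios (long/short): A ≈ 1.768; B ≈ 1.733; C ≈ 1.654; D ≈ 1.857.
5:3 ≈ 1.667; option C is nearest (Δ 0.013).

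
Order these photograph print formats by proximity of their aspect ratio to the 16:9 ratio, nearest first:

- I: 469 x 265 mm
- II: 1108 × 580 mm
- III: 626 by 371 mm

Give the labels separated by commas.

I: 469/265 ≈ 1.770 → |1.770 − 1.778| = 0.008
II: 1108/580 ≈ 1.910 → |1.910 − 1.778| = 0.132
III: 626/371 ≈ 1.687 → |1.687 − 1.778| = 0.091

I, III, II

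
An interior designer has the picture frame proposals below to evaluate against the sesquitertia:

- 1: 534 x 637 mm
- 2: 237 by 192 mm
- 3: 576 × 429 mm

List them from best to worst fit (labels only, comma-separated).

1: 637/534 ≈ 1.193 → |1.193 − 1.333| = 0.140
2: 237/192 ≈ 1.234 → |1.234 − 1.333| = 0.099
3: 576/429 ≈ 1.343 → |1.343 − 1.333| = 0.010

3, 2, 1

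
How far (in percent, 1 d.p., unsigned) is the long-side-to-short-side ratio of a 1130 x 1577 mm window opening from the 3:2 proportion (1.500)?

7.0%

Ratio = 1577 / 1130 ≈ 1.3956.
Ideal 3:2 = 1.5000. |1.3956 − 1.5000| / 1.5000 ≈ 6.96% → 7.0%.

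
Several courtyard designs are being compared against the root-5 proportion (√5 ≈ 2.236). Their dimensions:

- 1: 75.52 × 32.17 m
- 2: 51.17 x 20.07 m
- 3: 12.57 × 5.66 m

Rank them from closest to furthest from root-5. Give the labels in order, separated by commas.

Ratios: 1 = 75.52 / 32.17 ≈ 2.348; 2 = 51.17 / 20.07 ≈ 2.550; 3 = 12.57 / 5.66 ≈ 2.221.
|Δ from 2.236|: 1 0.112; 2 0.314; 3 0.015.

3, 1, 2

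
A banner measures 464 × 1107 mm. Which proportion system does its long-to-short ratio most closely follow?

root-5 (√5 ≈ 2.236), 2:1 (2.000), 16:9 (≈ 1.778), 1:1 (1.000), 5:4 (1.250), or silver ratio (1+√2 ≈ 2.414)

silver ratio

1107/464 ≈ 2.386. Nearest candidates are silver ratio (2.414, off by 0.028) and root-5 (2.236, off by 0.150).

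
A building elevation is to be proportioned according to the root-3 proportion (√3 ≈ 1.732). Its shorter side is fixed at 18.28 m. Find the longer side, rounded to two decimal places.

31.66 m

root-3 ≈ 1.73205.
Longer side = 18.28 × 1.73205 ≈ 31.6619 → 31.66 m.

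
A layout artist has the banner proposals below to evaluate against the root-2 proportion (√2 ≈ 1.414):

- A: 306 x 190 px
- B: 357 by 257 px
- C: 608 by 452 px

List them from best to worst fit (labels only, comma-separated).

B, C, A

Ratios: A = 306 / 190 ≈ 1.611; B = 357 / 257 ≈ 1.389; C = 608 / 452 ≈ 1.345.
|Δ from 1.414|: A 0.197; B 0.025; C 0.069.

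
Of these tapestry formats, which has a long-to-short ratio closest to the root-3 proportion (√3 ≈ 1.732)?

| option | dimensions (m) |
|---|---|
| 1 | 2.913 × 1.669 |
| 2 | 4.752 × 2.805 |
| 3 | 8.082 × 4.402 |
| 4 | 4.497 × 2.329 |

1

Ratios (long/short): 1 ≈ 1.745; 2 ≈ 1.694; 3 ≈ 1.836; 4 ≈ 1.931.
root-3 ≈ 1.732; option 1 is nearest (Δ 0.013).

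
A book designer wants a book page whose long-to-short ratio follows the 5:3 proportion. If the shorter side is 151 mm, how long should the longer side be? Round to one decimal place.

251.7 mm

5:3 ≈ 1.66667.
Longer side = 151 × 1.66667 ≈ 251.667 → 251.7 mm.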